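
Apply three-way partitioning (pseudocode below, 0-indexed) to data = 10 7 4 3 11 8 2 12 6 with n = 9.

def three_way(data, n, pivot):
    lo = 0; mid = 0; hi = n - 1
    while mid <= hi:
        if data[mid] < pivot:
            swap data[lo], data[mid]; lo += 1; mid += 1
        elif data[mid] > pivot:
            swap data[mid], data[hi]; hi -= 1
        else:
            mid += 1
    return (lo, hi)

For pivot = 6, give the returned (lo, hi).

(3, 3)

pivot = 6; lo=0, mid=0, hi=8
data[mid]=10>6: swap data[0],data[8]; hi=7 → 6 7 4 3 11 8 2 12 10
data[mid]=6=6: mid=1
data[mid]=7>6: swap data[1],data[7]; hi=6 → 6 12 4 3 11 8 2 7 10
data[mid]=12>6: swap data[1],data[6]; hi=5 → 6 2 4 3 11 8 12 7 10
data[mid]=2<6: swap data[0],data[1]; lo=1,mid=2 → 2 6 4 3 11 8 12 7 10
data[mid]=4<6: swap data[1],data[2]; lo=2,mid=3 → 2 4 6 3 11 8 12 7 10
data[mid]=3<6: swap data[2],data[3]; lo=3,mid=4 → 2 4 3 6 11 8 12 7 10
data[mid]=11>6: swap data[4],data[5]; hi=4 → 2 4 3 6 8 11 12 7 10
data[mid]=8>6: swap data[4],data[4]; hi=3 → 2 4 3 6 8 11 12 7 10
end: lo=3, hi=3; data = 2 4 3 6 8 11 12 7 10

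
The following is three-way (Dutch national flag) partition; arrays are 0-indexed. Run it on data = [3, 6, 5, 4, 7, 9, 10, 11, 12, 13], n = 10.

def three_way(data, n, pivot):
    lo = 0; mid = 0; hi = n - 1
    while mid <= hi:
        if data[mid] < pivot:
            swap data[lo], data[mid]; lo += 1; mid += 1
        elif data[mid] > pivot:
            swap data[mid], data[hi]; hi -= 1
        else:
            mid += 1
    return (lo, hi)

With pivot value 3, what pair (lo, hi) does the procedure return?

(0, 0)

lo=0 mid=0 hi=9
3=3: mid=1
6>3: swap(1,9), hi=8 ⇒ [3, 13, 5, 4, 7, 9, 10, 11, 12, 6]
13>3: swap(1,8), hi=7 ⇒ [3, 12, 5, 4, 7, 9, 10, 11, 13, 6]
12>3: swap(1,7), hi=6 ⇒ [3, 11, 5, 4, 7, 9, 10, 12, 13, 6]
11>3: swap(1,6), hi=5 ⇒ [3, 10, 5, 4, 7, 9, 11, 12, 13, 6]
10>3: swap(1,5), hi=4 ⇒ [3, 9, 5, 4, 7, 10, 11, 12, 13, 6]
9>3: swap(1,4), hi=3 ⇒ [3, 7, 5, 4, 9, 10, 11, 12, 13, 6]
7>3: swap(1,3), hi=2 ⇒ [3, 4, 5, 7, 9, 10, 11, 12, 13, 6]
4>3: swap(1,2), hi=1 ⇒ [3, 5, 4, 7, 9, 10, 11, 12, 13, 6]
5>3: swap(1,1), hi=0 ⇒ [3, 5, 4, 7, 9, 10, 11, 12, 13, 6]
done. lo=0 hi=0; data=[3, 5, 4, 7, 9, 10, 11, 12, 13, 6]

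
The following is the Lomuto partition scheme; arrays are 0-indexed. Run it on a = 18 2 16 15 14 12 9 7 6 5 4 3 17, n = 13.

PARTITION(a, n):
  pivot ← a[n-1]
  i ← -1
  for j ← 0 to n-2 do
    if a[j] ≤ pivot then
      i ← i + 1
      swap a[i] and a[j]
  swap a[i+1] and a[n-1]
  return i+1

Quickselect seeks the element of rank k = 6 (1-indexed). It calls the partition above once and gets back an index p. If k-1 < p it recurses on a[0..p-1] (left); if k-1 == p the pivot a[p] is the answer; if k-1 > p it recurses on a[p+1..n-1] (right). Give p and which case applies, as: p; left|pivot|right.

pivot = a[12] = 17; i = -1
j=0: a[0]=18 > 17 → no swap
j=1: a[1]=2 ≤ 17 → i=0, swap a[0],a[1] → 2 18 16 15 14 12 9 7 6 5 4 3 17
j=2: a[2]=16 ≤ 17 → i=1, swap a[1],a[2] → 2 16 18 15 14 12 9 7 6 5 4 3 17
j=3: a[3]=15 ≤ 17 → i=2, swap a[2],a[3] → 2 16 15 18 14 12 9 7 6 5 4 3 17
j=4: a[4]=14 ≤ 17 → i=3, swap a[3],a[4] → 2 16 15 14 18 12 9 7 6 5 4 3 17
j=5: a[5]=12 ≤ 17 → i=4, swap a[4],a[5] → 2 16 15 14 12 18 9 7 6 5 4 3 17
j=6: a[6]=9 ≤ 17 → i=5, swap a[5],a[6] → 2 16 15 14 12 9 18 7 6 5 4 3 17
j=7: a[7]=7 ≤ 17 → i=6, swap a[6],a[7] → 2 16 15 14 12 9 7 18 6 5 4 3 17
j=8: a[8]=6 ≤ 17 → i=7, swap a[7],a[8] → 2 16 15 14 12 9 7 6 18 5 4 3 17
j=9: a[9]=5 ≤ 17 → i=8, swap a[8],a[9] → 2 16 15 14 12 9 7 6 5 18 4 3 17
j=10: a[10]=4 ≤ 17 → i=9, swap a[9],a[10] → 2 16 15 14 12 9 7 6 5 4 18 3 17
j=11: a[11]=3 ≤ 17 → i=10, swap a[10],a[11] → 2 16 15 14 12 9 7 6 5 4 3 18 17
final swap a[11],a[12] → 2 16 15 14 12 9 7 6 5 4 3 17 18; return 11
p = 11; k-1 = 5 < 11 ⇒ left

11; left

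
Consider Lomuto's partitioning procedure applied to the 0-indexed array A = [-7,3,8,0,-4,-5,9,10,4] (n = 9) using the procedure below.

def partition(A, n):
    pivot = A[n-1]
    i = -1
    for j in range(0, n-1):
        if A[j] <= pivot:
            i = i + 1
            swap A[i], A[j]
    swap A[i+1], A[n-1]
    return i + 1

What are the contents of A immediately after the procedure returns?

pivot = A[8] = 4; i = -1
j=0: A[0]=-7 ≤ 4 → i=0, swap A[0],A[0] (no change) → [-7,3,8,0,-4,-5,9,10,4]
j=1: A[1]=3 ≤ 4 → i=1, swap A[1],A[1] (no change) → [-7,3,8,0,-4,-5,9,10,4]
j=2: A[2]=8 > 4 → no swap
j=3: A[3]=0 ≤ 4 → i=2, swap A[2],A[3] → [-7,3,0,8,-4,-5,9,10,4]
j=4: A[4]=-4 ≤ 4 → i=3, swap A[3],A[4] → [-7,3,0,-4,8,-5,9,10,4]
j=5: A[5]=-5 ≤ 4 → i=4, swap A[4],A[5] → [-7,3,0,-4,-5,8,9,10,4]
j=6: A[6]=9 > 4 → no swap
j=7: A[7]=10 > 4 → no swap
final swap A[5],A[8] → [-7,3,0,-4,-5,4,9,10,8]; return 5

[-7,3,0,-4,-5,4,9,10,8]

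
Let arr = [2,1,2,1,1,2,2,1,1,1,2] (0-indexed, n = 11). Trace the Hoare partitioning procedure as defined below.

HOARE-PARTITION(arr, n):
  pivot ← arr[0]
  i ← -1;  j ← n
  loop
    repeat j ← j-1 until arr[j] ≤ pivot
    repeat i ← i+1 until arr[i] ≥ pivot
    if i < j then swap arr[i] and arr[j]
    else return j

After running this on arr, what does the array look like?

[2,1,1,1,1,1,1,2,2,2,2]

pivot = arr[0] = 2; i = -1, j = 11
j→10 (arr[10]=2≤2), i→0 (arr[0]=2≥2); i<j, swap → [2,1,2,1,1,2,2,1,1,1,2]
j→9 (arr[9]=1≤2), i→2 (arr[2]=2≥2); i<j, swap → [2,1,1,1,1,2,2,1,1,2,2]
j→8 (arr[8]=1≤2), i→5 (arr[5]=2≥2); i<j, swap → [2,1,1,1,1,1,2,1,2,2,2]
j→7 (arr[7]=1≤2), i→6 (arr[6]=2≥2); i<j, swap → [2,1,1,1,1,1,1,2,2,2,2]
j→6, i→7; i≥j, return j=6. arr = [2,1,1,1,1,1,1,2,2,2,2]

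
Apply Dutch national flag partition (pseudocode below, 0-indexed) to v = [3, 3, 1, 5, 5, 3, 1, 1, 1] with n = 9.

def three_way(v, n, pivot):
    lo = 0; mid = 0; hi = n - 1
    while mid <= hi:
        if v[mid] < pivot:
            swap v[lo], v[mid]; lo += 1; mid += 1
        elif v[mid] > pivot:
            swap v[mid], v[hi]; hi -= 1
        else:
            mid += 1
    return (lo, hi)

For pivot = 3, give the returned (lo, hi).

(4, 6)

lo=0 mid=0 hi=8
3=3: mid=1
3=3: mid=2
1<3: swap(0,2), lo=1 mid=3 ⇒ [1, 3, 3, 5, 5, 3, 1, 1, 1]
5>3: swap(3,8), hi=7 ⇒ [1, 3, 3, 1, 5, 3, 1, 1, 5]
1<3: swap(1,3), lo=2 mid=4 ⇒ [1, 1, 3, 3, 5, 3, 1, 1, 5]
5>3: swap(4,7), hi=6 ⇒ [1, 1, 3, 3, 1, 3, 1, 5, 5]
1<3: swap(2,4), lo=3 mid=5 ⇒ [1, 1, 1, 3, 3, 3, 1, 5, 5]
3=3: mid=6
1<3: swap(3,6), lo=4 mid=7 ⇒ [1, 1, 1, 1, 3, 3, 3, 5, 5]
done. lo=4 hi=6; v=[1, 1, 1, 1, 3, 3, 3, 5, 5]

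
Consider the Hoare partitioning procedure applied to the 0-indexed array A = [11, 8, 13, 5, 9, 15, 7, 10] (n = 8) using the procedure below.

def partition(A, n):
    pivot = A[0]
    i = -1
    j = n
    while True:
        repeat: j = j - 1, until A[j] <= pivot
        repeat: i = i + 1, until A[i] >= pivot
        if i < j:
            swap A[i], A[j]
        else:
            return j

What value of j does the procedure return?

4

pivot = A[0] = 11; i = -1, j = 8
j→7 (A[7]=10≤11), i→0 (A[0]=11≥11); i<j, swap → [10, 8, 13, 5, 9, 15, 7, 11]
j→6 (A[6]=7≤11), i→2 (A[2]=13≥11); i<j, swap → [10, 8, 7, 5, 9, 15, 13, 11]
j→4, i→5; i≥j, return j=4. A = [10, 8, 7, 5, 9, 15, 13, 11]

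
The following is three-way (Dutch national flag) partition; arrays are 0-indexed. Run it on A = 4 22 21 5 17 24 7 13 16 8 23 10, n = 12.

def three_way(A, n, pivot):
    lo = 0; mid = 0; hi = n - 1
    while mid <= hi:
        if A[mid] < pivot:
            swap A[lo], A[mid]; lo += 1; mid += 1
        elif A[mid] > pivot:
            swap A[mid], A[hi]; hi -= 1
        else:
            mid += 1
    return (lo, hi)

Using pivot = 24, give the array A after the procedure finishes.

pivot = 24; lo=0, mid=0, hi=11
A[mid]=4<24: swap A[0],A[0]; lo=1,mid=1 → 4 22 21 5 17 24 7 13 16 8 23 10
A[mid]=22<24: swap A[1],A[1]; lo=2,mid=2 → 4 22 21 5 17 24 7 13 16 8 23 10
A[mid]=21<24: swap A[2],A[2]; lo=3,mid=3 → 4 22 21 5 17 24 7 13 16 8 23 10
A[mid]=5<24: swap A[3],A[3]; lo=4,mid=4 → 4 22 21 5 17 24 7 13 16 8 23 10
A[mid]=17<24: swap A[4],A[4]; lo=5,mid=5 → 4 22 21 5 17 24 7 13 16 8 23 10
A[mid]=24=24: mid=6
A[mid]=7<24: swap A[5],A[6]; lo=6,mid=7 → 4 22 21 5 17 7 24 13 16 8 23 10
A[mid]=13<24: swap A[6],A[7]; lo=7,mid=8 → 4 22 21 5 17 7 13 24 16 8 23 10
A[mid]=16<24: swap A[7],A[8]; lo=8,mid=9 → 4 22 21 5 17 7 13 16 24 8 23 10
A[mid]=8<24: swap A[8],A[9]; lo=9,mid=10 → 4 22 21 5 17 7 13 16 8 24 23 10
A[mid]=23<24: swap A[9],A[10]; lo=10,mid=11 → 4 22 21 5 17 7 13 16 8 23 24 10
A[mid]=10<24: swap A[10],A[11]; lo=11,mid=12 → 4 22 21 5 17 7 13 16 8 23 10 24
end: lo=11, hi=11; A = 4 22 21 5 17 7 13 16 8 23 10 24

4 22 21 5 17 7 13 16 8 23 10 24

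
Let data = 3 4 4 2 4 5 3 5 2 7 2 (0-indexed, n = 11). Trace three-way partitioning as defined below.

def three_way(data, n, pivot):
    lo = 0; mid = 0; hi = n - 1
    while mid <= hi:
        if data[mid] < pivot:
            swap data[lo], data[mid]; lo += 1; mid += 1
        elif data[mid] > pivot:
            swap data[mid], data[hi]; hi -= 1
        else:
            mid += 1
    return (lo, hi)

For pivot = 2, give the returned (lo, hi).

(0, 2)

pivot = 2; lo=0, mid=0, hi=10
data[mid]=3>2: swap data[0],data[10]; hi=9 → 2 4 4 2 4 5 3 5 2 7 3
data[mid]=2=2: mid=1
data[mid]=4>2: swap data[1],data[9]; hi=8 → 2 7 4 2 4 5 3 5 2 4 3
data[mid]=7>2: swap data[1],data[8]; hi=7 → 2 2 4 2 4 5 3 5 7 4 3
data[mid]=2=2: mid=2
data[mid]=4>2: swap data[2],data[7]; hi=6 → 2 2 5 2 4 5 3 4 7 4 3
data[mid]=5>2: swap data[2],data[6]; hi=5 → 2 2 3 2 4 5 5 4 7 4 3
data[mid]=3>2: swap data[2],data[5]; hi=4 → 2 2 5 2 4 3 5 4 7 4 3
data[mid]=5>2: swap data[2],data[4]; hi=3 → 2 2 4 2 5 3 5 4 7 4 3
data[mid]=4>2: swap data[2],data[3]; hi=2 → 2 2 2 4 5 3 5 4 7 4 3
data[mid]=2=2: mid=3
end: lo=0, hi=2; data = 2 2 2 4 5 3 5 4 7 4 3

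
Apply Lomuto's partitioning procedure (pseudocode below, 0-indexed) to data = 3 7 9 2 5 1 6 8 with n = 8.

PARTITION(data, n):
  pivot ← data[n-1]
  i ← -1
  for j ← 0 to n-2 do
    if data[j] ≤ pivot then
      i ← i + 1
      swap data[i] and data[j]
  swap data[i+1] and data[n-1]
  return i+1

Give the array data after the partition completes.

3 7 2 5 1 6 8 9

pivot=8, i=-1
j=0: 3≤8, i=0, swap(0,0) ⇒ 3 7 9 2 5 1 6 8
j=1: 7≤8, i=1, swap(1,1) ⇒ 3 7 9 2 5 1 6 8
j=2: 9>8, skip
j=3: 2≤8, i=2, swap(2,3) ⇒ 3 7 2 9 5 1 6 8
j=4: 5≤8, i=3, swap(3,4) ⇒ 3 7 2 5 9 1 6 8
j=5: 1≤8, i=4, swap(4,5) ⇒ 3 7 2 5 1 9 6 8
j=6: 6≤8, i=5, swap(5,6) ⇒ 3 7 2 5 1 6 9 8
swap(6,7) ⇒ 3 7 2 5 1 6 8 9; return 6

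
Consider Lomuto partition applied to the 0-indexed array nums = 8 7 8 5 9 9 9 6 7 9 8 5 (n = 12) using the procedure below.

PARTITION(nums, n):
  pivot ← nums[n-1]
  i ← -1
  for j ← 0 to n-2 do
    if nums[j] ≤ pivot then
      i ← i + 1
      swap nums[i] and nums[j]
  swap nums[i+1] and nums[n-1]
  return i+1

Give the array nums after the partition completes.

pivot = nums[11] = 5; i = -1
j=0: nums[0]=8 > 5 → no swap
j=1: nums[1]=7 > 5 → no swap
j=2: nums[2]=8 > 5 → no swap
j=3: nums[3]=5 ≤ 5 → i=0, swap nums[0],nums[3] → 5 7 8 8 9 9 9 6 7 9 8 5
j=4: nums[4]=9 > 5 → no swap
j=5: nums[5]=9 > 5 → no swap
j=6: nums[6]=9 > 5 → no swap
j=7: nums[7]=6 > 5 → no swap
j=8: nums[8]=7 > 5 → no swap
j=9: nums[9]=9 > 5 → no swap
j=10: nums[10]=8 > 5 → no swap
final swap nums[1],nums[11] → 5 5 8 8 9 9 9 6 7 9 8 7; return 1

5 5 8 8 9 9 9 6 7 9 8 7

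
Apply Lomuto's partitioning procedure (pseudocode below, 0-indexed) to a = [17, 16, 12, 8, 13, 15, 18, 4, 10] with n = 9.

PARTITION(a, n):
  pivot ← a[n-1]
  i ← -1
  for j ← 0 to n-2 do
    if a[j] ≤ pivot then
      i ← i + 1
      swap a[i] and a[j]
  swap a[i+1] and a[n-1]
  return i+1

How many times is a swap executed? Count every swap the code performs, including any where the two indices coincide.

3

pivot=10, i=-1
j=0: 17>10, skip
j=1: 16>10, skip
j=2: 12>10, skip
j=3: 8≤10, i=0, swap(0,3) ⇒ [8, 16, 12, 17, 13, 15, 18, 4, 10]
j=4: 13>10, skip
j=5: 15>10, skip
j=6: 18>10, skip
j=7: 4≤10, i=1, swap(1,7) ⇒ [8, 4, 12, 17, 13, 15, 18, 16, 10]
swap(2,8) ⇒ [8, 4, 10, 17, 13, 15, 18, 16, 12]; return 2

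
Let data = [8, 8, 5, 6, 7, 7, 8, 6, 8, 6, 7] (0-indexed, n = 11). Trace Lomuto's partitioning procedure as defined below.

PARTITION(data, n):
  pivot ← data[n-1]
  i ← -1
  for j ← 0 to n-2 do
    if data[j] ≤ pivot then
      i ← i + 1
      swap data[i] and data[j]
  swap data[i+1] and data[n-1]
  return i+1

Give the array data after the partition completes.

pivot=7, i=-1
j=0: 8>7, skip
j=1: 8>7, skip
j=2: 5≤7, i=0, swap(0,2) ⇒ [5, 8, 8, 6, 7, 7, 8, 6, 8, 6, 7]
j=3: 6≤7, i=1, swap(1,3) ⇒ [5, 6, 8, 8, 7, 7, 8, 6, 8, 6, 7]
j=4: 7≤7, i=2, swap(2,4) ⇒ [5, 6, 7, 8, 8, 7, 8, 6, 8, 6, 7]
j=5: 7≤7, i=3, swap(3,5) ⇒ [5, 6, 7, 7, 8, 8, 8, 6, 8, 6, 7]
j=6: 8>7, skip
j=7: 6≤7, i=4, swap(4,7) ⇒ [5, 6, 7, 7, 6, 8, 8, 8, 8, 6, 7]
j=8: 8>7, skip
j=9: 6≤7, i=5, swap(5,9) ⇒ [5, 6, 7, 7, 6, 6, 8, 8, 8, 8, 7]
swap(6,10) ⇒ [5, 6, 7, 7, 6, 6, 7, 8, 8, 8, 8]; return 6

[5, 6, 7, 7, 6, 6, 7, 8, 8, 8, 8]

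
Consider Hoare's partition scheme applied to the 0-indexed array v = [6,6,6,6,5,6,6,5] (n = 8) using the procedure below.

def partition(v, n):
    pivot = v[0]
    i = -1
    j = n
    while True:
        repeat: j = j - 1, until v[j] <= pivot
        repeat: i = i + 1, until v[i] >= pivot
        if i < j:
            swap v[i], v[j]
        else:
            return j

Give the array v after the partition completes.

[5,6,6,5,6,6,6,6]

pivot=6
j stops at 7 (5), i stops at 0 (6); swap ⇒ [5,6,6,6,5,6,6,6]
j stops at 6 (6), i stops at 1 (6); swap ⇒ [5,6,6,6,5,6,6,6]
j stops at 5 (6), i stops at 2 (6); swap ⇒ [5,6,6,6,5,6,6,6]
j stops at 4 (5), i stops at 3 (6); swap ⇒ [5,6,6,5,6,6,6,6]
j stops at 3, i stops at 4; i≥j ⇒ return 3. v=[5,6,6,5,6,6,6,6]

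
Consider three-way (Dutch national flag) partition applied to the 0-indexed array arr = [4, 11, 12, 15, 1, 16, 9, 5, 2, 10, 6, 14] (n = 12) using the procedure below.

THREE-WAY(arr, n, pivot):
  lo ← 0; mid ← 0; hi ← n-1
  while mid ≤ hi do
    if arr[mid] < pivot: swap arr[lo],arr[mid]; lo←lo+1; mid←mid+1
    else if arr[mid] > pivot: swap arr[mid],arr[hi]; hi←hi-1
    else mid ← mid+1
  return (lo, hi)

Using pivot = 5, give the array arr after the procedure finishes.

[4, 2, 1, 5, 16, 9, 15, 12, 10, 6, 14, 11]

lo=0 mid=0 hi=11
4<5: swap(0,0), lo=1 mid=1 ⇒ [4, 11, 12, 15, 1, 16, 9, 5, 2, 10, 6, 14]
11>5: swap(1,11), hi=10 ⇒ [4, 14, 12, 15, 1, 16, 9, 5, 2, 10, 6, 11]
14>5: swap(1,10), hi=9 ⇒ [4, 6, 12, 15, 1, 16, 9, 5, 2, 10, 14, 11]
6>5: swap(1,9), hi=8 ⇒ [4, 10, 12, 15, 1, 16, 9, 5, 2, 6, 14, 11]
10>5: swap(1,8), hi=7 ⇒ [4, 2, 12, 15, 1, 16, 9, 5, 10, 6, 14, 11]
2<5: swap(1,1), lo=2 mid=2 ⇒ [4, 2, 12, 15, 1, 16, 9, 5, 10, 6, 14, 11]
12>5: swap(2,7), hi=6 ⇒ [4, 2, 5, 15, 1, 16, 9, 12, 10, 6, 14, 11]
5=5: mid=3
15>5: swap(3,6), hi=5 ⇒ [4, 2, 5, 9, 1, 16, 15, 12, 10, 6, 14, 11]
9>5: swap(3,5), hi=4 ⇒ [4, 2, 5, 16, 1, 9, 15, 12, 10, 6, 14, 11]
16>5: swap(3,4), hi=3 ⇒ [4, 2, 5, 1, 16, 9, 15, 12, 10, 6, 14, 11]
1<5: swap(2,3), lo=3 mid=4 ⇒ [4, 2, 1, 5, 16, 9, 15, 12, 10, 6, 14, 11]
done. lo=3 hi=3; arr=[4, 2, 1, 5, 16, 9, 15, 12, 10, 6, 14, 11]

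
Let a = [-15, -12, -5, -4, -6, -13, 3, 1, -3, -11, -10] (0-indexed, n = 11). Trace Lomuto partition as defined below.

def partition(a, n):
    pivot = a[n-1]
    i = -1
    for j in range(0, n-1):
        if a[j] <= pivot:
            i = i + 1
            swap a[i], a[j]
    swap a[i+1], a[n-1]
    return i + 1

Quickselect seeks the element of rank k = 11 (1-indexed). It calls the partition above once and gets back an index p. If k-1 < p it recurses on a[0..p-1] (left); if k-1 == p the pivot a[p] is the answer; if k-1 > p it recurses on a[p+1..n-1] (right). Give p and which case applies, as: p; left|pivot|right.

pivot = a[10] = -10; i = -1
j=0: a[0]=-15 ≤ -10 → i=0, swap a[0],a[0] (no change) → [-15, -12, -5, -4, -6, -13, 3, 1, -3, -11, -10]
j=1: a[1]=-12 ≤ -10 → i=1, swap a[1],a[1] (no change) → [-15, -12, -5, -4, -6, -13, 3, 1, -3, -11, -10]
j=2: a[2]=-5 > -10 → no swap
j=3: a[3]=-4 > -10 → no swap
j=4: a[4]=-6 > -10 → no swap
j=5: a[5]=-13 ≤ -10 → i=2, swap a[2],a[5] → [-15, -12, -13, -4, -6, -5, 3, 1, -3, -11, -10]
j=6: a[6]=3 > -10 → no swap
j=7: a[7]=1 > -10 → no swap
j=8: a[8]=-3 > -10 → no swap
j=9: a[9]=-11 ≤ -10 → i=3, swap a[3],a[9] → [-15, -12, -13, -11, -6, -5, 3, 1, -3, -4, -10]
final swap a[4],a[10] → [-15, -12, -13, -11, -10, -5, 3, 1, -3, -4, -6]; return 4
p = 4; k-1 = 10 > 4 ⇒ right

4; right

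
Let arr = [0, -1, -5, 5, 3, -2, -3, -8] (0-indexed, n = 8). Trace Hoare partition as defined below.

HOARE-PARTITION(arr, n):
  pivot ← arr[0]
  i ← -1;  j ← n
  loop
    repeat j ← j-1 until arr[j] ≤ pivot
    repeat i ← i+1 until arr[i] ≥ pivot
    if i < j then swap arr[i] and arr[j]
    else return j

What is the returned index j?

pivot = arr[0] = 0; i = -1, j = 8
j→7 (arr[7]=-8≤0), i→0 (arr[0]=0≥0); i<j, swap → [-8, -1, -5, 5, 3, -2, -3, 0]
j→6 (arr[6]=-3≤0), i→3 (arr[3]=5≥0); i<j, swap → [-8, -1, -5, -3, 3, -2, 5, 0]
j→5 (arr[5]=-2≤0), i→4 (arr[4]=3≥0); i<j, swap → [-8, -1, -5, -3, -2, 3, 5, 0]
j→4, i→5; i≥j, return j=4. arr = [-8, -1, -5, -3, -2, 3, 5, 0]

4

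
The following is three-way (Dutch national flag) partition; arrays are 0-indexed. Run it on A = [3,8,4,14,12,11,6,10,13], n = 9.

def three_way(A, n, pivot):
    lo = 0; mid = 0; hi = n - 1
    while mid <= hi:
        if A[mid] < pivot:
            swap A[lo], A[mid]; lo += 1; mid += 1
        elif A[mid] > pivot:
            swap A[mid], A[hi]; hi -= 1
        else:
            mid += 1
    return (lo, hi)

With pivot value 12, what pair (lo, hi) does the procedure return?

pivot = 12; lo=0, mid=0, hi=8
A[mid]=3<12: swap A[0],A[0]; lo=1,mid=1 → [3,8,4,14,12,11,6,10,13]
A[mid]=8<12: swap A[1],A[1]; lo=2,mid=2 → [3,8,4,14,12,11,6,10,13]
A[mid]=4<12: swap A[2],A[2]; lo=3,mid=3 → [3,8,4,14,12,11,6,10,13]
A[mid]=14>12: swap A[3],A[8]; hi=7 → [3,8,4,13,12,11,6,10,14]
A[mid]=13>12: swap A[3],A[7]; hi=6 → [3,8,4,10,12,11,6,13,14]
A[mid]=10<12: swap A[3],A[3]; lo=4,mid=4 → [3,8,4,10,12,11,6,13,14]
A[mid]=12=12: mid=5
A[mid]=11<12: swap A[4],A[5]; lo=5,mid=6 → [3,8,4,10,11,12,6,13,14]
A[mid]=6<12: swap A[5],A[6]; lo=6,mid=7 → [3,8,4,10,11,6,12,13,14]
end: lo=6, hi=6; A = [3,8,4,10,11,6,12,13,14]

(6, 6)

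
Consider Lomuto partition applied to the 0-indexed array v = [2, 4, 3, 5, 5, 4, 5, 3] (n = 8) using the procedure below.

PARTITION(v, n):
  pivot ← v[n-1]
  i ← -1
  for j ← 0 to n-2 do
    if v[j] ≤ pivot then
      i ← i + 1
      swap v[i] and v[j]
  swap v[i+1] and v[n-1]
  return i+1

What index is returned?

2

pivot=3, i=-1
j=0: 2≤3, i=0, swap(0,0) ⇒ [2, 4, 3, 5, 5, 4, 5, 3]
j=1: 4>3, skip
j=2: 3≤3, i=1, swap(1,2) ⇒ [2, 3, 4, 5, 5, 4, 5, 3]
j=3: 5>3, skip
j=4: 5>3, skip
j=5: 4>3, skip
j=6: 5>3, skip
swap(2,7) ⇒ [2, 3, 3, 5, 5, 4, 5, 4]; return 2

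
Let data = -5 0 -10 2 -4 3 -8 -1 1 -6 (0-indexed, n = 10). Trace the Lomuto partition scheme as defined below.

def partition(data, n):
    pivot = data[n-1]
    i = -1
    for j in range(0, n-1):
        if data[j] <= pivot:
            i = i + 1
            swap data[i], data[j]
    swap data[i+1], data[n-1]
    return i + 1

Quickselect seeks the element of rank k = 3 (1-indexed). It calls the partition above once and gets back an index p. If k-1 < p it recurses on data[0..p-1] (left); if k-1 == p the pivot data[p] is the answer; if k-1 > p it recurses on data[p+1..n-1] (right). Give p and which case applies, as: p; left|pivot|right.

2; pivot

pivot = data[9] = -6; i = -1
j=0: data[0]=-5 > -6 → no swap
j=1: data[1]=0 > -6 → no swap
j=2: data[2]=-10 ≤ -6 → i=0, swap data[0],data[2] → -10 0 -5 2 -4 3 -8 -1 1 -6
j=3: data[3]=2 > -6 → no swap
j=4: data[4]=-4 > -6 → no swap
j=5: data[5]=3 > -6 → no swap
j=6: data[6]=-8 ≤ -6 → i=1, swap data[1],data[6] → -10 -8 -5 2 -4 3 0 -1 1 -6
j=7: data[7]=-1 > -6 → no swap
j=8: data[8]=1 > -6 → no swap
final swap data[2],data[9] → -10 -8 -6 2 -4 3 0 -1 1 -5; return 2
p = 2; k-1 = 2 == 2 ⇒ pivot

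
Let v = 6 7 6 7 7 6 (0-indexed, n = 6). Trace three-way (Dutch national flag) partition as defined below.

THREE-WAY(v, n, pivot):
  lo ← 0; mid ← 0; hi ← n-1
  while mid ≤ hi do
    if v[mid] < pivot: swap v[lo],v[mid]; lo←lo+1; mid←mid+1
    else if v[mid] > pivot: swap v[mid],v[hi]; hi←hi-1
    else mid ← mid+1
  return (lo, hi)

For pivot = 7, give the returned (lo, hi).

(3, 5)

lo=0 mid=0 hi=5
6<7: swap(0,0), lo=1 mid=1 ⇒ 6 7 6 7 7 6
7=7: mid=2
6<7: swap(1,2), lo=2 mid=3 ⇒ 6 6 7 7 7 6
7=7: mid=4
7=7: mid=5
6<7: swap(2,5), lo=3 mid=6 ⇒ 6 6 6 7 7 7
done. lo=3 hi=5; v=6 6 6 7 7 7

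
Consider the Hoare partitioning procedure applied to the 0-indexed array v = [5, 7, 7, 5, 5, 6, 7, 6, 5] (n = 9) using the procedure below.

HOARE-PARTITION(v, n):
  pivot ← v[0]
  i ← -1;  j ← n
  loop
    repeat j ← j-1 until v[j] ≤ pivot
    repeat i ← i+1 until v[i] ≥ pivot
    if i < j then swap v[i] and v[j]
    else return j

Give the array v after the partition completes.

[5, 5, 5, 7, 7, 6, 7, 6, 5]

pivot = v[0] = 5; i = -1, j = 9
j→8 (v[8]=5≤5), i→0 (v[0]=5≥5); i<j, swap → [5, 7, 7, 5, 5, 6, 7, 6, 5]
j→4 (v[4]=5≤5), i→1 (v[1]=7≥5); i<j, swap → [5, 5, 7, 5, 7, 6, 7, 6, 5]
j→3 (v[3]=5≤5), i→2 (v[2]=7≥5); i<j, swap → [5, 5, 5, 7, 7, 6, 7, 6, 5]
j→2, i→3; i≥j, return j=2. v = [5, 5, 5, 7, 7, 6, 7, 6, 5]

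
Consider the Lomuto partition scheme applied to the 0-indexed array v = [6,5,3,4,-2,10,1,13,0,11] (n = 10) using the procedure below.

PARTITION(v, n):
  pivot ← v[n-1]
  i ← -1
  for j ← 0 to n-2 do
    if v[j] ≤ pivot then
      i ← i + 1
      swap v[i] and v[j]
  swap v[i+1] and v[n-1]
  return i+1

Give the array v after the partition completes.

pivot = v[9] = 11; i = -1
j=0: v[0]=6 ≤ 11 → i=0, swap v[0],v[0] (no change) → [6,5,3,4,-2,10,1,13,0,11]
j=1: v[1]=5 ≤ 11 → i=1, swap v[1],v[1] (no change) → [6,5,3,4,-2,10,1,13,0,11]
j=2: v[2]=3 ≤ 11 → i=2, swap v[2],v[2] (no change) → [6,5,3,4,-2,10,1,13,0,11]
j=3: v[3]=4 ≤ 11 → i=3, swap v[3],v[3] (no change) → [6,5,3,4,-2,10,1,13,0,11]
j=4: v[4]=-2 ≤ 11 → i=4, swap v[4],v[4] (no change) → [6,5,3,4,-2,10,1,13,0,11]
j=5: v[5]=10 ≤ 11 → i=5, swap v[5],v[5] (no change) → [6,5,3,4,-2,10,1,13,0,11]
j=6: v[6]=1 ≤ 11 → i=6, swap v[6],v[6] (no change) → [6,5,3,4,-2,10,1,13,0,11]
j=7: v[7]=13 > 11 → no swap
j=8: v[8]=0 ≤ 11 → i=7, swap v[7],v[8] → [6,5,3,4,-2,10,1,0,13,11]
final swap v[8],v[9] → [6,5,3,4,-2,10,1,0,11,13]; return 8

[6,5,3,4,-2,10,1,0,11,13]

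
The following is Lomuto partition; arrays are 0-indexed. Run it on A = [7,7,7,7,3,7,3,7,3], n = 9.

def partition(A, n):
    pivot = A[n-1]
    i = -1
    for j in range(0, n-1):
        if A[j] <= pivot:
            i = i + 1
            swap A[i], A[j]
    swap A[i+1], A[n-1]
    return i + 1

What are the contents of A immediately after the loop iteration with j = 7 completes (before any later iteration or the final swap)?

pivot = A[8] = 3; i = -1
j=0: A[0]=7 > 3 → no swap
j=1: A[1]=7 > 3 → no swap
j=2: A[2]=7 > 3 → no swap
j=3: A[3]=7 > 3 → no swap
j=4: A[4]=3 ≤ 3 → i=0, swap A[0],A[4] → [3,7,7,7,7,7,3,7,3]
j=5: A[5]=7 > 3 → no swap
j=6: A[6]=3 ≤ 3 → i=1, swap A[1],A[6] → [3,3,7,7,7,7,7,7,3]
j=7: A[7]=7 > 3 → no swap
(after j=7) A = [3,3,7,7,7,7,7,7,3]

[3,3,7,7,7,7,7,7,3]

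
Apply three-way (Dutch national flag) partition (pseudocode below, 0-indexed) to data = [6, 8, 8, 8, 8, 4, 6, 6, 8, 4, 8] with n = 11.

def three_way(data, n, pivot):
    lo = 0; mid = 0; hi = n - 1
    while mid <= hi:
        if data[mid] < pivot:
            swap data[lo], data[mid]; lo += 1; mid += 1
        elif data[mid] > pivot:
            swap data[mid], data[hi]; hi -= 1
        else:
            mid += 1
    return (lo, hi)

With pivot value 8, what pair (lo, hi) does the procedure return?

(5, 10)

pivot = 8; lo=0, mid=0, hi=10
data[mid]=6<8: swap data[0],data[0]; lo=1,mid=1 → [6, 8, 8, 8, 8, 4, 6, 6, 8, 4, 8]
data[mid]=8=8: mid=2
data[mid]=8=8: mid=3
data[mid]=8=8: mid=4
data[mid]=8=8: mid=5
data[mid]=4<8: swap data[1],data[5]; lo=2,mid=6 → [6, 4, 8, 8, 8, 8, 6, 6, 8, 4, 8]
data[mid]=6<8: swap data[2],data[6]; lo=3,mid=7 → [6, 4, 6, 8, 8, 8, 8, 6, 8, 4, 8]
data[mid]=6<8: swap data[3],data[7]; lo=4,mid=8 → [6, 4, 6, 6, 8, 8, 8, 8, 8, 4, 8]
data[mid]=8=8: mid=9
data[mid]=4<8: swap data[4],data[9]; lo=5,mid=10 → [6, 4, 6, 6, 4, 8, 8, 8, 8, 8, 8]
data[mid]=8=8: mid=11
end: lo=5, hi=10; data = [6, 4, 6, 6, 4, 8, 8, 8, 8, 8, 8]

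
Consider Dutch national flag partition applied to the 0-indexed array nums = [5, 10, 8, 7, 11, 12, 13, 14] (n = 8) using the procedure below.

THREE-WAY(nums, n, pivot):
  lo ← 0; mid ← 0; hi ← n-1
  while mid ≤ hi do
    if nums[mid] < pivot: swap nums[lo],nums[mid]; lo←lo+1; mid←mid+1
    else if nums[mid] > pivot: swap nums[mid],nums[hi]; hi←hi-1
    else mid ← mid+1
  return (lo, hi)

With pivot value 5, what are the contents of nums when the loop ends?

pivot = 5; lo=0, mid=0, hi=7
nums[mid]=5=5: mid=1
nums[mid]=10>5: swap nums[1],nums[7]; hi=6 → [5, 14, 8, 7, 11, 12, 13, 10]
nums[mid]=14>5: swap nums[1],nums[6]; hi=5 → [5, 13, 8, 7, 11, 12, 14, 10]
nums[mid]=13>5: swap nums[1],nums[5]; hi=4 → [5, 12, 8, 7, 11, 13, 14, 10]
nums[mid]=12>5: swap nums[1],nums[4]; hi=3 → [5, 11, 8, 7, 12, 13, 14, 10]
nums[mid]=11>5: swap nums[1],nums[3]; hi=2 → [5, 7, 8, 11, 12, 13, 14, 10]
nums[mid]=7>5: swap nums[1],nums[2]; hi=1 → [5, 8, 7, 11, 12, 13, 14, 10]
nums[mid]=8>5: swap nums[1],nums[1]; hi=0 → [5, 8, 7, 11, 12, 13, 14, 10]
end: lo=0, hi=0; nums = [5, 8, 7, 11, 12, 13, 14, 10]

[5, 8, 7, 11, 12, 13, 14, 10]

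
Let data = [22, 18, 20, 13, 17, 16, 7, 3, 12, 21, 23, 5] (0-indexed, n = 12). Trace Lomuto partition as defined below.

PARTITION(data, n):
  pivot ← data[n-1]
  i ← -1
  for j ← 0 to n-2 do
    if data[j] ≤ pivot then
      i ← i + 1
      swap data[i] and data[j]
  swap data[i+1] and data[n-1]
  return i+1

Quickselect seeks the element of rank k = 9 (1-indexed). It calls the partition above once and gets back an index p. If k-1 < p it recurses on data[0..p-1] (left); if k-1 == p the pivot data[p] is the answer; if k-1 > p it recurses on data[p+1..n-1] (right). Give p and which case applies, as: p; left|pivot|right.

pivot = data[11] = 5; i = -1
j=0: data[0]=22 > 5 → no swap
j=1: data[1]=18 > 5 → no swap
j=2: data[2]=20 > 5 → no swap
j=3: data[3]=13 > 5 → no swap
j=4: data[4]=17 > 5 → no swap
j=5: data[5]=16 > 5 → no swap
j=6: data[6]=7 > 5 → no swap
j=7: data[7]=3 ≤ 5 → i=0, swap data[0],data[7] → [3, 18, 20, 13, 17, 16, 7, 22, 12, 21, 23, 5]
j=8: data[8]=12 > 5 → no swap
j=9: data[9]=21 > 5 → no swap
j=10: data[10]=23 > 5 → no swap
final swap data[1],data[11] → [3, 5, 20, 13, 17, 16, 7, 22, 12, 21, 23, 18]; return 1
p = 1; k-1 = 8 > 1 ⇒ right

1; right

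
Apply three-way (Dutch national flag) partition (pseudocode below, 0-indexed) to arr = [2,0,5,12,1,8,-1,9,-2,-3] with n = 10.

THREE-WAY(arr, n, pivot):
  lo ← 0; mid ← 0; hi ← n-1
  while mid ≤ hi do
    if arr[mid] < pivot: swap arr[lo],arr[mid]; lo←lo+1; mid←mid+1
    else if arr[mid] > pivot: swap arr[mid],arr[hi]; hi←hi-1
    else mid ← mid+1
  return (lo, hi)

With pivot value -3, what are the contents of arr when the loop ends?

[-3,5,12,1,8,-1,9,-2,0,2]

pivot = -3; lo=0, mid=0, hi=9
arr[mid]=2>-3: swap arr[0],arr[9]; hi=8 → [-3,0,5,12,1,8,-1,9,-2,2]
arr[mid]=-3=-3: mid=1
arr[mid]=0>-3: swap arr[1],arr[8]; hi=7 → [-3,-2,5,12,1,8,-1,9,0,2]
arr[mid]=-2>-3: swap arr[1],arr[7]; hi=6 → [-3,9,5,12,1,8,-1,-2,0,2]
arr[mid]=9>-3: swap arr[1],arr[6]; hi=5 → [-3,-1,5,12,1,8,9,-2,0,2]
arr[mid]=-1>-3: swap arr[1],arr[5]; hi=4 → [-3,8,5,12,1,-1,9,-2,0,2]
arr[mid]=8>-3: swap arr[1],arr[4]; hi=3 → [-3,1,5,12,8,-1,9,-2,0,2]
arr[mid]=1>-3: swap arr[1],arr[3]; hi=2 → [-3,12,5,1,8,-1,9,-2,0,2]
arr[mid]=12>-3: swap arr[1],arr[2]; hi=1 → [-3,5,12,1,8,-1,9,-2,0,2]
arr[mid]=5>-3: swap arr[1],arr[1]; hi=0 → [-3,5,12,1,8,-1,9,-2,0,2]
end: lo=0, hi=0; arr = [-3,5,12,1,8,-1,9,-2,0,2]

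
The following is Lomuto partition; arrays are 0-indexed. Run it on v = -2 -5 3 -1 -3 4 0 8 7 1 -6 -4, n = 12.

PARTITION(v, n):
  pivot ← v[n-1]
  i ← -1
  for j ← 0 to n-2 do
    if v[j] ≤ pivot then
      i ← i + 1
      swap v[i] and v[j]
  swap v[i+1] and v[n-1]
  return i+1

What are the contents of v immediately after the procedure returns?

-5 -6 -4 -1 -3 4 0 8 7 1 -2 3

pivot=-4, i=-1
j=0: -2>-4, skip
j=1: -5≤-4, i=0, swap(0,1) ⇒ -5 -2 3 -1 -3 4 0 8 7 1 -6 -4
j=2: 3>-4, skip
j=3: -1>-4, skip
j=4: -3>-4, skip
j=5: 4>-4, skip
j=6: 0>-4, skip
j=7: 8>-4, skip
j=8: 7>-4, skip
j=9: 1>-4, skip
j=10: -6≤-4, i=1, swap(1,10) ⇒ -5 -6 3 -1 -3 4 0 8 7 1 -2 -4
swap(2,11) ⇒ -5 -6 -4 -1 -3 4 0 8 7 1 -2 3; return 2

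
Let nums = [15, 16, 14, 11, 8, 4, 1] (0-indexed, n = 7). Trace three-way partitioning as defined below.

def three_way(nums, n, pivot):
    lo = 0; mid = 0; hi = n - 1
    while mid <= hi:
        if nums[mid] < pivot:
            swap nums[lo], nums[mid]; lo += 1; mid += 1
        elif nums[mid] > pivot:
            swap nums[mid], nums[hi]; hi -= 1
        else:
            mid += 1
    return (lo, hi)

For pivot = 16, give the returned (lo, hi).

(6, 6)

pivot = 16; lo=0, mid=0, hi=6
nums[mid]=15<16: swap nums[0],nums[0]; lo=1,mid=1 → [15, 16, 14, 11, 8, 4, 1]
nums[mid]=16=16: mid=2
nums[mid]=14<16: swap nums[1],nums[2]; lo=2,mid=3 → [15, 14, 16, 11, 8, 4, 1]
nums[mid]=11<16: swap nums[2],nums[3]; lo=3,mid=4 → [15, 14, 11, 16, 8, 4, 1]
nums[mid]=8<16: swap nums[3],nums[4]; lo=4,mid=5 → [15, 14, 11, 8, 16, 4, 1]
nums[mid]=4<16: swap nums[4],nums[5]; lo=5,mid=6 → [15, 14, 11, 8, 4, 16, 1]
nums[mid]=1<16: swap nums[5],nums[6]; lo=6,mid=7 → [15, 14, 11, 8, 4, 1, 16]
end: lo=6, hi=6; nums = [15, 14, 11, 8, 4, 1, 16]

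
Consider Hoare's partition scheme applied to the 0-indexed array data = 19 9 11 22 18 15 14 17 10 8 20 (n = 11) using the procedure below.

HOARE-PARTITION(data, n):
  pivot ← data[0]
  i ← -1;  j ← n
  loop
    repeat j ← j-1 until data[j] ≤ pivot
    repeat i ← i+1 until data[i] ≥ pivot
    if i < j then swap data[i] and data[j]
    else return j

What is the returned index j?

7

pivot = data[0] = 19; i = -1, j = 11
j→9 (data[9]=8≤19), i→0 (data[0]=19≥19); i<j, swap → 8 9 11 22 18 15 14 17 10 19 20
j→8 (data[8]=10≤19), i→3 (data[3]=22≥19); i<j, swap → 8 9 11 10 18 15 14 17 22 19 20
j→7, i→8; i≥j, return j=7. data = 8 9 11 10 18 15 14 17 22 19 20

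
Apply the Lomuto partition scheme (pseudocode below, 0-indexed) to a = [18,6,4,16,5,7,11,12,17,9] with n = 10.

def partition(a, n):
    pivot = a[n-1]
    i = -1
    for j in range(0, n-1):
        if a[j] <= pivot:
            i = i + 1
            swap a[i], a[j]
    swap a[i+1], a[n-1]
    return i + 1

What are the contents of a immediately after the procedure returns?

pivot = a[9] = 9; i = -1
j=0: a[0]=18 > 9 → no swap
j=1: a[1]=6 ≤ 9 → i=0, swap a[0],a[1] → [6,18,4,16,5,7,11,12,17,9]
j=2: a[2]=4 ≤ 9 → i=1, swap a[1],a[2] → [6,4,18,16,5,7,11,12,17,9]
j=3: a[3]=16 > 9 → no swap
j=4: a[4]=5 ≤ 9 → i=2, swap a[2],a[4] → [6,4,5,16,18,7,11,12,17,9]
j=5: a[5]=7 ≤ 9 → i=3, swap a[3],a[5] → [6,4,5,7,18,16,11,12,17,9]
j=6: a[6]=11 > 9 → no swap
j=7: a[7]=12 > 9 → no swap
j=8: a[8]=17 > 9 → no swap
final swap a[4],a[9] → [6,4,5,7,9,16,11,12,17,18]; return 4

[6,4,5,7,9,16,11,12,17,18]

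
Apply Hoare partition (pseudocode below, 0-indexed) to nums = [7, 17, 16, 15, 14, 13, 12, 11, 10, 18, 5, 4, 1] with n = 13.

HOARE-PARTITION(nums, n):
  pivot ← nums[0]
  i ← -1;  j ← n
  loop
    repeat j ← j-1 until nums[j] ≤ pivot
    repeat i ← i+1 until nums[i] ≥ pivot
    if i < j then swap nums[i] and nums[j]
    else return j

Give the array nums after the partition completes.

[1, 4, 5, 15, 14, 13, 12, 11, 10, 18, 16, 17, 7]

pivot = nums[0] = 7; i = -1, j = 13
j→12 (nums[12]=1≤7), i→0 (nums[0]=7≥7); i<j, swap → [1, 17, 16, 15, 14, 13, 12, 11, 10, 18, 5, 4, 7]
j→11 (nums[11]=4≤7), i→1 (nums[1]=17≥7); i<j, swap → [1, 4, 16, 15, 14, 13, 12, 11, 10, 18, 5, 17, 7]
j→10 (nums[10]=5≤7), i→2 (nums[2]=16≥7); i<j, swap → [1, 4, 5, 15, 14, 13, 12, 11, 10, 18, 16, 17, 7]
j→2, i→3; i≥j, return j=2. nums = [1, 4, 5, 15, 14, 13, 12, 11, 10, 18, 16, 17, 7]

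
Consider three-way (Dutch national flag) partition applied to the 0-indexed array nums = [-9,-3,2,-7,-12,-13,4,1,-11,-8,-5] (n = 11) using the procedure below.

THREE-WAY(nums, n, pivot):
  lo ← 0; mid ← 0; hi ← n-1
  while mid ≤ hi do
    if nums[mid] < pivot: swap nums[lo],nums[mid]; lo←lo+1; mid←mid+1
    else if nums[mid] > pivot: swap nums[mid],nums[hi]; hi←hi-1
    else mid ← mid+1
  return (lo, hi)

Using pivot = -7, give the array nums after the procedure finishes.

pivot = -7; lo=0, mid=0, hi=10
nums[mid]=-9<-7: swap nums[0],nums[0]; lo=1,mid=1 → [-9,-3,2,-7,-12,-13,4,1,-11,-8,-5]
nums[mid]=-3>-7: swap nums[1],nums[10]; hi=9 → [-9,-5,2,-7,-12,-13,4,1,-11,-8,-3]
nums[mid]=-5>-7: swap nums[1],nums[9]; hi=8 → [-9,-8,2,-7,-12,-13,4,1,-11,-5,-3]
nums[mid]=-8<-7: swap nums[1],nums[1]; lo=2,mid=2 → [-9,-8,2,-7,-12,-13,4,1,-11,-5,-3]
nums[mid]=2>-7: swap nums[2],nums[8]; hi=7 → [-9,-8,-11,-7,-12,-13,4,1,2,-5,-3]
nums[mid]=-11<-7: swap nums[2],nums[2]; lo=3,mid=3 → [-9,-8,-11,-7,-12,-13,4,1,2,-5,-3]
nums[mid]=-7=-7: mid=4
nums[mid]=-12<-7: swap nums[3],nums[4]; lo=4,mid=5 → [-9,-8,-11,-12,-7,-13,4,1,2,-5,-3]
nums[mid]=-13<-7: swap nums[4],nums[5]; lo=5,mid=6 → [-9,-8,-11,-12,-13,-7,4,1,2,-5,-3]
nums[mid]=4>-7: swap nums[6],nums[7]; hi=6 → [-9,-8,-11,-12,-13,-7,1,4,2,-5,-3]
nums[mid]=1>-7: swap nums[6],nums[6]; hi=5 → [-9,-8,-11,-12,-13,-7,1,4,2,-5,-3]
end: lo=5, hi=5; nums = [-9,-8,-11,-12,-13,-7,1,4,2,-5,-3]

[-9,-8,-11,-12,-13,-7,1,4,2,-5,-3]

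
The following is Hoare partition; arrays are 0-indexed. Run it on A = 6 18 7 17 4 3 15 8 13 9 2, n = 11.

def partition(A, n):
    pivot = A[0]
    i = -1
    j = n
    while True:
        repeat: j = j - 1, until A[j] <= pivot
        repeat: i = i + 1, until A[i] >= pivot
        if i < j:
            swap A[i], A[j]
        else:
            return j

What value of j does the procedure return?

pivot = A[0] = 6; i = -1, j = 11
j→10 (A[10]=2≤6), i→0 (A[0]=6≥6); i<j, swap → 2 18 7 17 4 3 15 8 13 9 6
j→5 (A[5]=3≤6), i→1 (A[1]=18≥6); i<j, swap → 2 3 7 17 4 18 15 8 13 9 6
j→4 (A[4]=4≤6), i→2 (A[2]=7≥6); i<j, swap → 2 3 4 17 7 18 15 8 13 9 6
j→2, i→3; i≥j, return j=2. A = 2 3 4 17 7 18 15 8 13 9 6

2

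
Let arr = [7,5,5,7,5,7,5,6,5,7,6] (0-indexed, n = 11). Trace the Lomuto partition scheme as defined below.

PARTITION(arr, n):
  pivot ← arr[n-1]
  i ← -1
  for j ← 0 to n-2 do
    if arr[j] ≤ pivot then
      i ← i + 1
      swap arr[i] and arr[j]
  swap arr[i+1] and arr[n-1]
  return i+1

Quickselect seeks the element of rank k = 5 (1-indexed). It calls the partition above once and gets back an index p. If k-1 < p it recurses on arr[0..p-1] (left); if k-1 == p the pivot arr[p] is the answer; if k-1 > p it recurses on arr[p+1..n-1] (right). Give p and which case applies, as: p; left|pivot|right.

6; left

pivot=6, i=-1
j=0: 7>6, skip
j=1: 5≤6, i=0, swap(0,1) ⇒ [5,7,5,7,5,7,5,6,5,7,6]
j=2: 5≤6, i=1, swap(1,2) ⇒ [5,5,7,7,5,7,5,6,5,7,6]
j=3: 7>6, skip
j=4: 5≤6, i=2, swap(2,4) ⇒ [5,5,5,7,7,7,5,6,5,7,6]
j=5: 7>6, skip
j=6: 5≤6, i=3, swap(3,6) ⇒ [5,5,5,5,7,7,7,6,5,7,6]
j=7: 6≤6, i=4, swap(4,7) ⇒ [5,5,5,5,6,7,7,7,5,7,6]
j=8: 5≤6, i=5, swap(5,8) ⇒ [5,5,5,5,6,5,7,7,7,7,6]
j=9: 7>6, skip
swap(6,10) ⇒ [5,5,5,5,6,5,6,7,7,7,7]; return 6
p = 6; k-1 = 4 < 6 ⇒ left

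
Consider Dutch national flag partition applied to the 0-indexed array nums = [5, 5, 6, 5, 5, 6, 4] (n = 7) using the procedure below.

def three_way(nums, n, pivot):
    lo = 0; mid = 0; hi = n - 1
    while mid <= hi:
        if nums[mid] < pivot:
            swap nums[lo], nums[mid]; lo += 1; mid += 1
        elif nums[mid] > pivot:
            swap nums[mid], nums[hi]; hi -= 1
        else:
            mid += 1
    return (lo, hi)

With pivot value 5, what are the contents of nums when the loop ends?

pivot = 5; lo=0, mid=0, hi=6
nums[mid]=5=5: mid=1
nums[mid]=5=5: mid=2
nums[mid]=6>5: swap nums[2],nums[6]; hi=5 → [5, 5, 4, 5, 5, 6, 6]
nums[mid]=4<5: swap nums[0],nums[2]; lo=1,mid=3 → [4, 5, 5, 5, 5, 6, 6]
nums[mid]=5=5: mid=4
nums[mid]=5=5: mid=5
nums[mid]=6>5: swap nums[5],nums[5]; hi=4 → [4, 5, 5, 5, 5, 6, 6]
end: lo=1, hi=4; nums = [4, 5, 5, 5, 5, 6, 6]

[4, 5, 5, 5, 5, 6, 6]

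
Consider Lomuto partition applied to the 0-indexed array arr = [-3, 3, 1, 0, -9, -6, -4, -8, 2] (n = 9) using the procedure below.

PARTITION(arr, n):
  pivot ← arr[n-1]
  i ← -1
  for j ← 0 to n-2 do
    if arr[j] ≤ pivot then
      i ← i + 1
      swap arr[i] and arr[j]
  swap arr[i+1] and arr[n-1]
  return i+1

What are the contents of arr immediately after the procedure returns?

pivot = arr[8] = 2; i = -1
j=0: arr[0]=-3 ≤ 2 → i=0, swap arr[0],arr[0] (no change) → [-3, 3, 1, 0, -9, -6, -4, -8, 2]
j=1: arr[1]=3 > 2 → no swap
j=2: arr[2]=1 ≤ 2 → i=1, swap arr[1],arr[2] → [-3, 1, 3, 0, -9, -6, -4, -8, 2]
j=3: arr[3]=0 ≤ 2 → i=2, swap arr[2],arr[3] → [-3, 1, 0, 3, -9, -6, -4, -8, 2]
j=4: arr[4]=-9 ≤ 2 → i=3, swap arr[3],arr[4] → [-3, 1, 0, -9, 3, -6, -4, -8, 2]
j=5: arr[5]=-6 ≤ 2 → i=4, swap arr[4],arr[5] → [-3, 1, 0, -9, -6, 3, -4, -8, 2]
j=6: arr[6]=-4 ≤ 2 → i=5, swap arr[5],arr[6] → [-3, 1, 0, -9, -6, -4, 3, -8, 2]
j=7: arr[7]=-8 ≤ 2 → i=6, swap arr[6],arr[7] → [-3, 1, 0, -9, -6, -4, -8, 3, 2]
final swap arr[7],arr[8] → [-3, 1, 0, -9, -6, -4, -8, 2, 3]; return 7

[-3, 1, 0, -9, -6, -4, -8, 2, 3]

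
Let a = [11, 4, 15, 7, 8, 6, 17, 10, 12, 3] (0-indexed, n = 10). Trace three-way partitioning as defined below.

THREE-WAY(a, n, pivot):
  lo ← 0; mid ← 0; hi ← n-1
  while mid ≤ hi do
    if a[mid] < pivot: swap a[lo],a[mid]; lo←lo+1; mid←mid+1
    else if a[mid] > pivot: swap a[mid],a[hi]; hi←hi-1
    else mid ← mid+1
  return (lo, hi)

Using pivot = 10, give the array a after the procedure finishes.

pivot = 10; lo=0, mid=0, hi=9
a[mid]=11>10: swap a[0],a[9]; hi=8 → [3, 4, 15, 7, 8, 6, 17, 10, 12, 11]
a[mid]=3<10: swap a[0],a[0]; lo=1,mid=1 → [3, 4, 15, 7, 8, 6, 17, 10, 12, 11]
a[mid]=4<10: swap a[1],a[1]; lo=2,mid=2 → [3, 4, 15, 7, 8, 6, 17, 10, 12, 11]
a[mid]=15>10: swap a[2],a[8]; hi=7 → [3, 4, 12, 7, 8, 6, 17, 10, 15, 11]
a[mid]=12>10: swap a[2],a[7]; hi=6 → [3, 4, 10, 7, 8, 6, 17, 12, 15, 11]
a[mid]=10=10: mid=3
a[mid]=7<10: swap a[2],a[3]; lo=3,mid=4 → [3, 4, 7, 10, 8, 6, 17, 12, 15, 11]
a[mid]=8<10: swap a[3],a[4]; lo=4,mid=5 → [3, 4, 7, 8, 10, 6, 17, 12, 15, 11]
a[mid]=6<10: swap a[4],a[5]; lo=5,mid=6 → [3, 4, 7, 8, 6, 10, 17, 12, 15, 11]
a[mid]=17>10: swap a[6],a[6]; hi=5 → [3, 4, 7, 8, 6, 10, 17, 12, 15, 11]
end: lo=5, hi=5; a = [3, 4, 7, 8, 6, 10, 17, 12, 15, 11]

[3, 4, 7, 8, 6, 10, 17, 12, 15, 11]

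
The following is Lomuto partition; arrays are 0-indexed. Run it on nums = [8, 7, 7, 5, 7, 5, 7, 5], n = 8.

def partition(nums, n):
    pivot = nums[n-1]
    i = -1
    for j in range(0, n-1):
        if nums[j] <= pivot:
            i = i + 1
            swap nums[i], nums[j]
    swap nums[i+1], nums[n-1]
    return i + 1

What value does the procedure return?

2

pivot=5, i=-1
j=0: 8>5, skip
j=1: 7>5, skip
j=2: 7>5, skip
j=3: 5≤5, i=0, swap(0,3) ⇒ [5, 7, 7, 8, 7, 5, 7, 5]
j=4: 7>5, skip
j=5: 5≤5, i=1, swap(1,5) ⇒ [5, 5, 7, 8, 7, 7, 7, 5]
j=6: 7>5, skip
swap(2,7) ⇒ [5, 5, 5, 8, 7, 7, 7, 7]; return 2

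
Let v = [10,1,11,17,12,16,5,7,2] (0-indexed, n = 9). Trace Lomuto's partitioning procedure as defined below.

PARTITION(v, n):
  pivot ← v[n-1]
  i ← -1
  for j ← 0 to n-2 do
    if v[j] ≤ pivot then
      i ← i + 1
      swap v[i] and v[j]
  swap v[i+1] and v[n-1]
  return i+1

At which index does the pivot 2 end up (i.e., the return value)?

pivot = v[8] = 2; i = -1
j=0: v[0]=10 > 2 → no swap
j=1: v[1]=1 ≤ 2 → i=0, swap v[0],v[1] → [1,10,11,17,12,16,5,7,2]
j=2: v[2]=11 > 2 → no swap
j=3: v[3]=17 > 2 → no swap
j=4: v[4]=12 > 2 → no swap
j=5: v[5]=16 > 2 → no swap
j=6: v[6]=5 > 2 → no swap
j=7: v[7]=7 > 2 → no swap
final swap v[1],v[8] → [1,2,11,17,12,16,5,7,10]; return 1

1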